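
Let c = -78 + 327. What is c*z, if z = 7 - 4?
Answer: 747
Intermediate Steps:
z = 3
c = 249
c*z = 249*3 = 747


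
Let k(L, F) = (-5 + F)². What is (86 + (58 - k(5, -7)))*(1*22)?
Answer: 0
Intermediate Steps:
(86 + (58 - k(5, -7)))*(1*22) = (86 + (58 - (-5 - 7)²))*(1*22) = (86 + (58 - 1*(-12)²))*22 = (86 + (58 - 1*144))*22 = (86 + (58 - 144))*22 = (86 - 86)*22 = 0*22 = 0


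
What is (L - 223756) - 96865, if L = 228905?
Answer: -91716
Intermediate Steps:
(L - 223756) - 96865 = (228905 - 223756) - 96865 = 5149 - 96865 = -91716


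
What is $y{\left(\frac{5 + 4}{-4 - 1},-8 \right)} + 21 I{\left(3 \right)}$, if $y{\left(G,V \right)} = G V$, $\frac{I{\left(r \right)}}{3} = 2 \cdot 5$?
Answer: $\frac{3222}{5} \approx 644.4$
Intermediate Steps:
$I{\left(r \right)} = 30$ ($I{\left(r \right)} = 3 \cdot 2 \cdot 5 = 3 \cdot 10 = 30$)
$y{\left(\frac{5 + 4}{-4 - 1},-8 \right)} + 21 I{\left(3 \right)} = \frac{5 + 4}{-4 - 1} \left(-8\right) + 21 \cdot 30 = \frac{9}{-5} \left(-8\right) + 630 = 9 \left(- \frac{1}{5}\right) \left(-8\right) + 630 = \left(- \frac{9}{5}\right) \left(-8\right) + 630 = \frac{72}{5} + 630 = \frac{3222}{5}$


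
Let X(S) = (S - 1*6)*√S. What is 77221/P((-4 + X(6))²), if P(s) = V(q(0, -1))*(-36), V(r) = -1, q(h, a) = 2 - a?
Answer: 77221/36 ≈ 2145.0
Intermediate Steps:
X(S) = √S*(-6 + S) (X(S) = (S - 6)*√S = (-6 + S)*√S = √S*(-6 + S))
P(s) = 36 (P(s) = -1*(-36) = 36)
77221/P((-4 + X(6))²) = 77221/36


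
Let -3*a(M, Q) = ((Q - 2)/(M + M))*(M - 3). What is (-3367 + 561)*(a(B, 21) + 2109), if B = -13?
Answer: -230369794/39 ≈ -5.9069e+6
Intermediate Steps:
a(M, Q) = -(-3 + M)*(-2 + Q)/(6*M) (a(M, Q) = -(Q - 2)/(M + M)*(M - 3)/3 = -(-2 + Q)/((2*M))*(-3 + M)/3 = -(-2 + Q)*(1/(2*M))*(-3 + M)/3 = -(-2 + Q)/(2*M)*(-3 + M)/3 = -(-3 + M)*(-2 + Q)/(6*M))
(-3367 + 561)*(a(B, 21) + 2109) = (-3367 + 561)*((1/6)*(-6 + 3*21 - 1*(-13)*(-2 + 21))/(-13) + 2109) = -2806*((1/6)*(-1/13)*(-6 + 63 - 1*(-13)*19) + 2109) = -2806*((1/6)*(-1/13)*(-6 + 63 + 247) + 2109) = -2806*((1/6)*(-1/13)*304 + 2109) = -2806*(-152/39 + 2109) = -2806*82099/39 = -230369794/39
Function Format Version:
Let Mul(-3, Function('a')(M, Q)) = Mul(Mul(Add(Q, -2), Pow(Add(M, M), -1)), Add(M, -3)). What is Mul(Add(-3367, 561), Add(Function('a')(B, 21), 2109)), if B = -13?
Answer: Rational(-230369794, 39) ≈ -5.9069e+6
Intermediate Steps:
Function('a')(M, Q) = Mul(Rational(-1, 6), Pow(M, -1), Add(-3, M), Add(-2, Q)) (Function('a')(M, Q) = Mul(Rational(-1, 3), Mul(Mul(Add(Q, -2), Pow(Add(M, M), -1)), Add(M, -3))) = Mul(Rational(-1, 3), Mul(Mul(Add(-2, Q), Pow(Mul(2, M), -1)), Add(-3, M))) = Mul(Rational(-1, 3), Mul(Mul(Add(-2, Q), Mul(Rational(1, 2), Pow(M, -1))), Add(-3, M))) = Mul(Rational(-1, 3), Mul(Mul(Rational(1, 2), Pow(M, -1), Add(-2, Q)), Add(-3, M))) = Mul(Rational(-1, 3), Mul(Rational(1, 2), Pow(M, -1), Add(-3, M), Add(-2, Q))) = Mul(Rational(-1, 6), Pow(M, -1), Add(-3, M), Add(-2, Q)))
Mul(Add(-3367, 561), Add(Function('a')(B, 21), 2109)) = Mul(Add(-3367, 561), Add(Mul(Rational(1, 6), Pow(-13, -1), Add(-6, Mul(3, 21), Mul(-1, -13, Add(-2, 21)))), 2109)) = Mul(-2806, Add(Mul(Rational(1, 6), Rational(-1, 13), Add(-6, 63, Mul(-1, -13, 19))), 2109)) = Mul(-2806, Add(Mul(Rational(1, 6), Rational(-1, 13), Add(-6, 63, 247)), 2109)) = Mul(-2806, Add(Mul(Rational(1, 6), Rational(-1, 13), 304), 2109)) = Mul(-2806, Add(Rational(-152, 39), 2109)) = Mul(-2806, Rational(82099, 39)) = Rational(-230369794, 39)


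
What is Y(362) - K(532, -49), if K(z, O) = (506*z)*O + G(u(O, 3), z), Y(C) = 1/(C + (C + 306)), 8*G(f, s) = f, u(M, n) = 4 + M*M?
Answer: 54343242389/4120 ≈ 1.3190e+7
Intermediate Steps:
u(M, n) = 4 + M²
G(f, s) = f/8
Y(C) = 1/(306 + 2*C) (Y(C) = 1/(C + (306 + C)) = 1/(306 + 2*C))
K(z, O) = ½ + O²/8 + 506*O*z (K(z, O) = (506*z)*O + (4 + O²)/8 = 506*O*z + (½ + O²/8) = ½ + O²/8 + 506*O*z)
Y(362) - K(532, -49) = 1/(2*(153 + 362)) - (½ + (⅛)*(-49)² + 506*(-49)*532) = (½)/515 - (½ + (⅛)*2401 - 13190408) = (½)*(1/515) - (½ + 2401/8 - 13190408) = 1/1030 - 1*(-105520859/8) = 1/1030 + 105520859/8 = 54343242389/4120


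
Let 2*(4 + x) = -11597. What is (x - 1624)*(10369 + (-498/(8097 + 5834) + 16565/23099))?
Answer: -24781356134145561/321792169 ≈ -7.7010e+7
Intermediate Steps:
x = -11605/2 (x = -4 + (½)*(-11597) = -4 - 11597/2 = -11605/2 ≈ -5802.5)
(x - 1624)*(10369 + (-498/(8097 + 5834) + 16565/23099)) = (-11605/2 - 1624)*(10369 + (-498/(8097 + 5834) + 16565/23099)) = -14853*(10369 + (-498/13931 + 16565*(1/23099)))/2 = -14853*(10369 + (-498*1/13931 + 16565/23099))/2 = -14853*(10369 + (-498/13931 + 16565/23099))/2 = -14853*(10369 + 219263713/321792169)/2 = -14853/2*3336882264074/321792169 = -24781356134145561/321792169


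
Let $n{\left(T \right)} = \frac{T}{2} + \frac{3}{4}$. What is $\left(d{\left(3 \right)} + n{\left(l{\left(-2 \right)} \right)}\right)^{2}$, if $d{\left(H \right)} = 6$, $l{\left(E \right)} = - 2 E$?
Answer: $\frac{1225}{16} \approx 76.563$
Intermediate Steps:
$n{\left(T \right)} = \frac{3}{4} + \frac{T}{2}$ ($n{\left(T \right)} = T \frac{1}{2} + 3 \cdot \frac{1}{4} = \frac{T}{2} + \frac{3}{4} = \frac{3}{4} + \frac{T}{2}$)
$\left(d{\left(3 \right)} + n{\left(l{\left(-2 \right)} \right)}\right)^{2} = \left(6 + \left(\frac{3}{4} + \frac{\left(-2\right) \left(-2\right)}{2}\right)\right)^{2} = \left(6 + \left(\frac{3}{4} + \frac{1}{2} \cdot 4\right)\right)^{2} = \left(6 + \left(\frac{3}{4} + 2\right)\right)^{2} = \left(6 + \frac{11}{4}\right)^{2} = \left(\frac{35}{4}\right)^{2} = \frac{1225}{16}$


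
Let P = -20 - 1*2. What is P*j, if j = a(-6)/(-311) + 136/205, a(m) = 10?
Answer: -885412/63755 ≈ -13.888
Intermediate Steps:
P = -22 (P = -20 - 2 = -22)
j = 40246/63755 (j = 10/(-311) + 136/205 = 10*(-1/311) + 136*(1/205) = -10/311 + 136/205 = 40246/63755 ≈ 0.63126)
P*j = -22*40246/63755 = -885412/63755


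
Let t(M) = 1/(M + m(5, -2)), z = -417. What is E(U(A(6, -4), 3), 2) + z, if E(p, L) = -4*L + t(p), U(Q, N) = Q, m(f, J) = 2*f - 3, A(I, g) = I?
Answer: -5524/13 ≈ -424.92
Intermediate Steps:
m(f, J) = -3 + 2*f
t(M) = 1/(7 + M) (t(M) = 1/(M + (-3 + 2*5)) = 1/(M + (-3 + 10)) = 1/(M + 7) = 1/(7 + M))
E(p, L) = 1/(7 + p) - 4*L (E(p, L) = -4*L + 1/(7 + p) = 1/(7 + p) - 4*L)
E(U(A(6, -4), 3), 2) + z = (1 - 4*2*(7 + 6))/(7 + 6) - 417 = (1 - 4*2*13)/13 - 417 = (1 - 104)/13 - 417 = (1/13)*(-103) - 417 = -103/13 - 417 = -5524/13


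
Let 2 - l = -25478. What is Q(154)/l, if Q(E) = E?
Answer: 11/1820 ≈ 0.0060440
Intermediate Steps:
l = 25480 (l = 2 - 1*(-25478) = 2 + 25478 = 25480)
Q(154)/l = 154/25480 = 154*(1/25480) = 11/1820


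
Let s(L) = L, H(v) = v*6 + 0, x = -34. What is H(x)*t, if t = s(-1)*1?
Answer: 204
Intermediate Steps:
H(v) = 6*v (H(v) = 6*v + 0 = 6*v)
t = -1 (t = -1*1 = -1)
H(x)*t = (6*(-34))*(-1) = -204*(-1) = 204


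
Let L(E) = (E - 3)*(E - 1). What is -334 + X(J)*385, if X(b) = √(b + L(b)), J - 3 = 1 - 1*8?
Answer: -334 + 385*√31 ≈ 1809.6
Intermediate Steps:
L(E) = (-1 + E)*(-3 + E) (L(E) = (-3 + E)*(-1 + E) = (-1 + E)*(-3 + E))
J = -4 (J = 3 + (1 - 1*8) = 3 + (1 - 8) = 3 - 7 = -4)
X(b) = √(3 + b² - 3*b) (X(b) = √(b + (3 + b² - 4*b)) = √(3 + b² - 3*b))
-334 + X(J)*385 = -334 + √(3 + (-4)² - 3*(-4))*385 = -334 + √(3 + 16 + 12)*385 = -334 + √31*385 = -334 + 385*√31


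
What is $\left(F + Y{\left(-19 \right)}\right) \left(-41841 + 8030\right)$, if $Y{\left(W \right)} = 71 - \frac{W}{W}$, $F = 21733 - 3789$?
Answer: $-609071354$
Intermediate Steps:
$F = 17944$
$Y{\left(W \right)} = 70$ ($Y{\left(W \right)} = 71 - 1 = 70$)
$\left(F + Y{\left(-19 \right)}\right) \left(-41841 + 8030\right) = \left(17944 + 70\right) \left(-41841 + 8030\right) = 18014 \left(-33811\right) = -609071354$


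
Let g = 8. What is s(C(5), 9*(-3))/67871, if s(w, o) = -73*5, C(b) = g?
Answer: -365/67871 ≈ -0.0053779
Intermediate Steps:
C(b) = 8
s(w, o) = -365
s(C(5), 9*(-3))/67871 = -365/67871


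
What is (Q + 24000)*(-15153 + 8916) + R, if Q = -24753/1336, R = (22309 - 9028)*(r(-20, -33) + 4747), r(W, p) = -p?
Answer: -115015255059/1336 ≈ -8.6089e+7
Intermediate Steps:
R = 63483180 (R = (22309 - 9028)*(-1*(-33) + 4747) = 13281*(33 + 4747) = 13281*4780 = 63483180)
Q = -24753/1336 (Q = -24753*1/1336 = -24753/1336 ≈ -18.528)
(Q + 24000)*(-15153 + 8916) + R = (-24753/1336 + 24000)*(-15153 + 8916) + 63483180 = (32039247/1336)*(-6237) + 63483180 = -199828783539/1336 + 63483180 = -115015255059/1336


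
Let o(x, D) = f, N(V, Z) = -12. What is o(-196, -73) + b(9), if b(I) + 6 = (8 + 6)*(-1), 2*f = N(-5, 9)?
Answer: -26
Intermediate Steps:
f = -6 (f = (½)*(-12) = -6)
b(I) = -20 (b(I) = -6 + (8 + 6)*(-1) = -6 + 14*(-1) = -6 - 14 = -20)
o(x, D) = -6
o(-196, -73) + b(9) = -6 - 20 = -26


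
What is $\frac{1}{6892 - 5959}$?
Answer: $\frac{1}{933} \approx 0.0010718$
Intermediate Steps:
$\frac{1}{6892 - 5959} = \frac{1}{933}$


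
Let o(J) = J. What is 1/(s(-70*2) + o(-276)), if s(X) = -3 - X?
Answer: -1/139 ≈ -0.0071942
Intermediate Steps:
1/(s(-70*2) + o(-276)) = 1/((-3 - (-70)*2) - 276) = 1/((-3 - 1*(-140)) - 276) = 1/((-3 + 140) - 276) = 1/(137 - 276) = 1/(-139) = -1/139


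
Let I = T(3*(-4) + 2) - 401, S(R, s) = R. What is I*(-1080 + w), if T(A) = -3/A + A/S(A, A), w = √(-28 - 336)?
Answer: 431676 - 3997*I*√91/5 ≈ 4.3168e+5 - 7625.8*I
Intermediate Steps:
w = 2*I*√91 (w = √(-364) = 2*I*√91 ≈ 19.079*I)
T(A) = 1 - 3/A (T(A) = -3/A + A/A = -3/A + 1 = 1 - 3/A)
I = -3997/10 (I = (-3 + (3*(-4) + 2))/(3*(-4) + 2) - 401 = (-3 + (-12 + 2))/(-12 + 2) - 401 = (-3 - 10)/(-10) - 401 = -⅒*(-13) - 401 = 13/10 - 401 = -3997/10 ≈ -399.70)
I*(-1080 + w) = -3997*(-1080 + 2*I*√91)/10 = 431676 - 3997*I*√91/5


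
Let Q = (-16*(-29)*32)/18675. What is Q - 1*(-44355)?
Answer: 828344473/18675 ≈ 44356.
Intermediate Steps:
Q = 14848/18675 (Q = (464*32)*(1/18675) = 14848*(1/18675) = 14848/18675 ≈ 0.79507)
Q - 1*(-44355) = 14848/18675 - 1*(-44355) = 14848/18675 + 44355 = 828344473/18675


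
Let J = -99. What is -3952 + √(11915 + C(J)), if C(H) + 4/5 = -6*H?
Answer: -3952 + 3*√34745/5 ≈ -3840.2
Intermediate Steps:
C(H) = -⅘ - 6*H
-3952 + √(11915 + C(J)) = -3952 + √(11915 + (-⅘ - 6*(-99))) = -3952 + √(11915 + (-⅘ + 594)) = -3952 + √(11915 + 2966/5) = -3952 + √(62541/5) = -3952 + 3*√34745/5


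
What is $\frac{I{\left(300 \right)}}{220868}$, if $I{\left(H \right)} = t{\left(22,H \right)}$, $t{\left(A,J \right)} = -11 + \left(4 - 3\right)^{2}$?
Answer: $- \frac{5}{110434} \approx -4.5276 \cdot 10^{-5}$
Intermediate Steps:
$t{\left(A,J \right)} = -10$ ($t{\left(A,J \right)} = -11 + 1^{2} = -11 + 1 = -10$)
$I{\left(H \right)} = -10$
$\frac{I{\left(300 \right)}}{220868} = - \frac{10}{220868} = \left(-10\right) \frac{1}{220868} = - \frac{5}{110434}$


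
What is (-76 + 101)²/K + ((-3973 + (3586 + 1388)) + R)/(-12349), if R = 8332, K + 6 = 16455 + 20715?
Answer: -339133487/458938236 ≈ -0.73895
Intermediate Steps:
K = 37164 (K = -6 + (16455 + 20715) = -6 + 37170 = 37164)
(-76 + 101)²/K + ((-3973 + (3586 + 1388)) + R)/(-12349) = (-76 + 101)²/37164 + ((-3973 + (3586 + 1388)) + 8332)/(-12349) = 25²*(1/37164) + ((-3973 + 4974) + 8332)*(-1/12349) = 625*(1/37164) + (1001 + 8332)*(-1/12349) = 625/37164 + 9333*(-1/12349) = 625/37164 - 9333/12349 = -339133487/458938236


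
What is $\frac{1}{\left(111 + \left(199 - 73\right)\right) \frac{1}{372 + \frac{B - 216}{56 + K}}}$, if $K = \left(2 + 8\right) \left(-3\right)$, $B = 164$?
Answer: $\frac{370}{237} \approx 1.5612$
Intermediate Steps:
$K = -30$ ($K = 10 \left(-3\right) = -30$)
$\frac{1}{\left(111 + \left(199 - 73\right)\right) \frac{1}{372 + \frac{B - 216}{56 + K}}} = \frac{1}{\left(111 + \left(199 - 73\right)\right) \frac{1}{372 + \frac{164 - 216}{56 - 30}}} = \frac{1}{\left(111 + 126\right) \frac{1}{372 - \frac{52}{26}}} = \frac{1}{237 \frac{1}{372 - 2}} = \frac{1}{237 \cdot \frac{1}{370}} = \frac{1}{\frac{237}{370}} = \frac{370}{237}$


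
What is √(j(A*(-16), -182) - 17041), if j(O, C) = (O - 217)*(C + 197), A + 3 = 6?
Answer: 2*I*√5254 ≈ 144.97*I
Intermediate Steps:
A = 3 (A = -3 + 6 = 3)
j(O, C) = (-217 + O)*(197 + C)
√(j(A*(-16), -182) - 17041) = √((-42749 - 217*(-182) + 197*(3*(-16)) - 546*(-16)) - 17041) = √((-42749 + 39494 + 197*(-48) - 182*(-48)) - 17041) = √((-42749 + 39494 - 9456 + 8736) - 17041) = √(-3975 - 17041) = √(-21016) = 2*I*√5254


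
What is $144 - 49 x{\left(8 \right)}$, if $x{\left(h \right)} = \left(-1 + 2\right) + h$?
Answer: $-297$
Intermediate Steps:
$x{\left(h \right)} = 1 + h$
$144 - 49 x{\left(8 \right)} = 144 - 49 \left(1 + 8\right) = 144 - 441 = -297$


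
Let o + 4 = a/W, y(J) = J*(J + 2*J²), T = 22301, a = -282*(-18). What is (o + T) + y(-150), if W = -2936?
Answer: -4921620271/734 ≈ -6.7052e+6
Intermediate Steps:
a = 5076
o = -4205/734 (o = -4 + 5076/(-2936) = -4 + 5076*(-1/2936) = -4 - 1269/734 = -4205/734 ≈ -5.7289)
(o + T) + y(-150) = (-4205/734 + 22301) + (-150)²*(1 + 2*(-150)) = 16364729/734 + 22500*(1 - 300) = 16364729/734 + 22500*(-299) = 16364729/734 - 6727500 = -4921620271/734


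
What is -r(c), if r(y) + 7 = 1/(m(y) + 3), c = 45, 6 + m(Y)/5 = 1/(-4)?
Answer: 795/113 ≈ 7.0354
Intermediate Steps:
m(Y) = -125/4 (m(Y) = -30 + 5/(-4) = -30 + 5*(-¼) = -30 - 5/4 = -125/4)
r(y) = -795/113 (r(y) = -7 + 1/(-125/4 + 3) = -7 + 1/(-113/4) = -7 - 4/113 = -795/113)
-r(c) = -1*(-795/113) = 795/113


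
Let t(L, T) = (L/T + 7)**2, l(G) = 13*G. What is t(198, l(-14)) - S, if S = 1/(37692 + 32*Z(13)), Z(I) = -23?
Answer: 10696684183/306032636 ≈ 34.953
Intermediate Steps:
t(L, T) = (7 + L/T)**2
S = 1/36956 (S = 1/(37692 + 32*(-23)) = 1/(37692 - 736) = 1/36956 ≈ 2.7059e-5)
t(198, l(-14)) - S = (198 + 7*(13*(-14)))**2/(13*(-14))**2 - 1*1/36956 = (198 + 7*(-182))**2/(-182)**2 - 1/36956 = (198 - 1274)**2/33124 - 1/36956 = (1/33124)*(-1076)**2 - 1/36956 = (1/33124)*1157776 - 1/36956 = 289444/8281 - 1/36956 = 10696684183/306032636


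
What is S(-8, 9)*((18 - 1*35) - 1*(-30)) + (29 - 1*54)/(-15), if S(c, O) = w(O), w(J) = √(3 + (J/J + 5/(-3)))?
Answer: 5/3 + 13*√21/3 ≈ 21.525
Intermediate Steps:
w(J) = √21/3 (w(J) = √(3 + (1 + 5*(-⅓))) = √(3 + (1 - 5/3)) = √(3 - ⅔) = √(7/3) = √21/3)
S(c, O) = √21/3
S(-8, 9)*((18 - 1*35) - 1*(-30)) + (29 - 1*54)/(-15) = (√21/3)*((18 - 1*35) - 1*(-30)) + (29 - 1*54)/(-15) = (√21/3)*((18 - 35) + 30) + (29 - 54)*(-1/15) = (√21/3)*(-17 + 30) - 25*(-1/15) = (√21/3)*13 + 5/3 = 13*√21/3 + 5/3 = 5/3 + 13*√21/3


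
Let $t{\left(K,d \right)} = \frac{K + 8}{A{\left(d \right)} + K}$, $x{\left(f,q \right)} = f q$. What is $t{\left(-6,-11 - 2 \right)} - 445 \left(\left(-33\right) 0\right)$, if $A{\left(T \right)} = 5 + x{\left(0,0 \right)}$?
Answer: $-2$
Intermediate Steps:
$A{\left(T \right)} = 5$ ($A{\left(T \right)} = 5 + 0 \cdot 0 = 5 + 0 = 5$)
$t{\left(K,d \right)} = \frac{8 + K}{5 + K}$ ($t{\left(K,d \right)} = \frac{K + 8}{5 + K} = \frac{8 + K}{5 + K}$)
$t{\left(-6,-11 - 2 \right)} - 445 \left(\left(-33\right) 0\right) = \frac{8 - 6}{5 - 6} - 445 \left(\left(-33\right) 0\right) = \frac{1}{-1} \cdot 2 - 0 = \left(-1\right) 2 + 0 = -2 + 0 = -2$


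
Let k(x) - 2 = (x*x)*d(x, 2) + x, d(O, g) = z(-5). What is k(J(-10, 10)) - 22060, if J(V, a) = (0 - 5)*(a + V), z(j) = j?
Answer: -22058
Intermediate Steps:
d(O, g) = -5
J(V, a) = -5*V - 5*a (J(V, a) = -5*(V + a) = -5*V - 5*a)
k(x) = 2 + x - 5*x**2 (k(x) = 2 + ((x*x)*(-5) + x) = 2 + (x**2*(-5) + x) = 2 + (-5*x**2 + x) = 2 + (x - 5*x**2) = 2 + x - 5*x**2)
k(J(-10, 10)) - 22060 = (2 + (-5*(-10) - 5*10) - 5*(-5*(-10) - 5*10)**2) - 22060 = (2 + (50 - 50) - 5*(50 - 50)**2) - 22060 = (2 + 0 - 5*0**2) - 22060 = (2 + 0 - 5*0) - 22060 = (2 + 0 + 0) - 22060 = 2 - 22060 = -22058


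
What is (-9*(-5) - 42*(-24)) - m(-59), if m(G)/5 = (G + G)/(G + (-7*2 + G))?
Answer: 69203/66 ≈ 1048.5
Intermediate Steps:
m(G) = 10*G/(-14 + 2*G) (m(G) = 5*((G + G)/(G + (-7*2 + G))) = 5*((2*G)/(G + (-14 + G))) = 5*((2*G)/(-14 + 2*G)) = 5*(2*G/(-14 + 2*G)) = 10*G/(-14 + 2*G))
(-9*(-5) - 42*(-24)) - m(-59) = (-9*(-5) - 42*(-24)) - 5*(-59)/(-7 - 59) = (45 + 1008) - 5*(-59)/(-66) = 1053 - 5*(-59)*(-1)/66 = 1053 - 1*295/66 = 1053 - 295/66 = 69203/66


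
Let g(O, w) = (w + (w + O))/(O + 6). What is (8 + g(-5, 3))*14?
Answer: 126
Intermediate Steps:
g(O, w) = (O + 2*w)/(6 + O) (g(O, w) = (w + (O + w))/(6 + O) = (O + 2*w)/(6 + O))
(8 + g(-5, 3))*14 = (8 + (-5 + 2*3)/(6 - 5))*14 = (8 + (-5 + 6)/1)*14 = (8 + 1*1)*14 = (8 + 1)*14 = 9*14 = 126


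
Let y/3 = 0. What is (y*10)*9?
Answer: 0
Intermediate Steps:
y = 0 (y = 3*0 = 0)
(y*10)*9 = (0*10)*9 = 0*9 = 0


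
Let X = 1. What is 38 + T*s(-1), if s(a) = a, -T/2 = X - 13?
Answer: 14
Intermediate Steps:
T = 24 (T = -2*(1 - 13) = -2*(-12) = 24)
38 + T*s(-1) = 38 + 24*(-1) = 38 - 24 = 14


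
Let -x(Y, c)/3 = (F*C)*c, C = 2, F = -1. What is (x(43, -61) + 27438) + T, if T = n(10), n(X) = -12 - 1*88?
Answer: 26972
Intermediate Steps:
n(X) = -100 (n(X) = -12 - 88 = -100)
T = -100
x(Y, c) = 6*c (x(Y, c) = -3*(-1*2)*c = -(-6)*c = 6*c)
(x(43, -61) + 27438) + T = (6*(-61) + 27438) - 100 = (-366 + 27438) - 100 = 27072 - 100 = 26972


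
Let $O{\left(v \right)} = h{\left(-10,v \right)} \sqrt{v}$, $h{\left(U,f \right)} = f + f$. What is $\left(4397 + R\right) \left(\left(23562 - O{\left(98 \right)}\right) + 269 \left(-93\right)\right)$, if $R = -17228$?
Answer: $18669105 + 17604132 \sqrt{2} \approx 4.3565 \cdot 10^{7}$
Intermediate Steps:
$h{\left(U,f \right)} = 2 f$
$O{\left(v \right)} = 2 v^{\frac{3}{2}}$ ($O{\left(v \right)} = 2 v \sqrt{v} = 2 v^{\frac{3}{2}}$)
$\left(4397 + R\right) \left(\left(23562 - O{\left(98 \right)}\right) + 269 \left(-93\right)\right) = \left(4397 - 17228\right) \left(\left(23562 - 2 \cdot 98^{\frac{3}{2}}\right) + 269 \left(-93\right)\right) = - 12831 \left(\left(23562 - 2 \cdot 686 \sqrt{2}\right) - 25017\right) = - 12831 \left(\left(23562 - 1372 \sqrt{2}\right) - 25017\right) = - 12831 \left(-1455 - 1372 \sqrt{2}\right) = 18669105 + 17604132 \sqrt{2}$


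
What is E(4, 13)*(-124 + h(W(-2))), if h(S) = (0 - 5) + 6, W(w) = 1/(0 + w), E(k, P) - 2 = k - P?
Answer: 861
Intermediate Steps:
E(k, P) = 2 + k - P (E(k, P) = 2 + (k - P) = 2 + k - P)
W(w) = 1/w
h(S) = 1 (h(S) = -5 + 6 = 1)
E(4, 13)*(-124 + h(W(-2))) = (2 + 4 - 1*13)*(-124 + 1) = (2 + 4 - 13)*(-123) = -7*(-123) = 861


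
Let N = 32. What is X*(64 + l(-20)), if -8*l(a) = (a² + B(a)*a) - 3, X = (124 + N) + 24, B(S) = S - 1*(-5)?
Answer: -8325/2 ≈ -4162.5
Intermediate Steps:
B(S) = 5 + S (B(S) = S + 5 = 5 + S)
X = 180 (X = (124 + 32) + 24 = 156 + 24 = 180)
l(a) = 3/8 - a²/8 - a*(5 + a)/8 (l(a) = -((a² + (5 + a)*a) - 3)/8 = -((a² + a*(5 + a)) - 3)/8 = -(-3 + a² + a*(5 + a))/8 = 3/8 - a²/8 - a*(5 + a)/8)
X*(64 + l(-20)) = 180*(64 + (3/8 - ⅛*(-20)² - ⅛*(-20)*(5 - 20))) = 180*(64 + (3/8 - ⅛*400 - ⅛*(-20)*(-15))) = 180*(64 + (3/8 - 50 - 75/2)) = 180*(64 - 697/8) = 180*(-185/8) = -8325/2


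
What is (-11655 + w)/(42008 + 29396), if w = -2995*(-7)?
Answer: 4655/35702 ≈ 0.13038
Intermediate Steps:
w = 20965
(-11655 + w)/(42008 + 29396) = (-11655 + 20965)/(42008 + 29396) = 9310/71404 = 9310*(1/71404) = 4655/35702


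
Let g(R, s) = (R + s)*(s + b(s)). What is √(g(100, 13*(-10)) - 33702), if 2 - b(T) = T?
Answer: I*√33762 ≈ 183.74*I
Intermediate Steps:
b(T) = 2 - T
g(R, s) = 2*R + 2*s (g(R, s) = (R + s)*(s + (2 - s)) = (R + s)*2 = 2*R + 2*s)
√(g(100, 13*(-10)) - 33702) = √((2*100 + 2*(13*(-10))) - 33702) = √((200 + 2*(-130)) - 33702) = √((200 - 260) - 33702) = √(-60 - 33702) = √(-33762) = I*√33762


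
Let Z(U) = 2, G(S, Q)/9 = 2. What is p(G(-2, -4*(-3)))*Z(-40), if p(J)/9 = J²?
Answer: 5832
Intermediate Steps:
G(S, Q) = 18 (G(S, Q) = 9*2 = 18)
p(J) = 9*J²
p(G(-2, -4*(-3)))*Z(-40) = (9*18²)*2 = (9*324)*2 = 2916*2 = 5832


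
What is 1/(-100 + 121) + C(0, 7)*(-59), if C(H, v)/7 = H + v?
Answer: -60710/21 ≈ -2891.0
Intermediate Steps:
C(H, v) = 7*H + 7*v (C(H, v) = 7*(H + v) = 7*H + 7*v)
1/(-100 + 121) + C(0, 7)*(-59) = 1/(-100 + 121) + (7*0 + 7*7)*(-59) = 1/21 + (0 + 49)*(-59) = 1/21 + 49*(-59) = 1/21 - 2891 = -60710/21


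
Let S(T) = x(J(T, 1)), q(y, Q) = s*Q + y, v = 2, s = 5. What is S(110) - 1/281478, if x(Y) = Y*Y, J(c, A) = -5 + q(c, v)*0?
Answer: 7036949/281478 ≈ 25.000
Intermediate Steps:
q(y, Q) = y + 5*Q (q(y, Q) = 5*Q + y = y + 5*Q)
J(c, A) = -5 (J(c, A) = -5 + (c + 5*2)*0 = -5 + (c + 10)*0 = -5 + (10 + c)*0 = -5 + 0 = -5)
x(Y) = Y**2
S(T) = 25 (S(T) = (-5)**2 = 25)
S(110) - 1/281478 = 25 - 1/281478 = 7036949/281478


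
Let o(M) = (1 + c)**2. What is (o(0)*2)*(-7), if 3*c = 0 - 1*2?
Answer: -14/9 ≈ -1.5556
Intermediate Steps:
c = -2/3 (c = (0 - 1*2)/3 = (0 - 2)/3 = (1/3)*(-2) = -2/3 ≈ -0.66667)
o(M) = 1/9 (o(M) = (1 - 2/3)**2 = (1/3)**2 = 1/9)
(o(0)*2)*(-7) = ((1/9)*2)*(-7) = (2/9)*(-7) = -14/9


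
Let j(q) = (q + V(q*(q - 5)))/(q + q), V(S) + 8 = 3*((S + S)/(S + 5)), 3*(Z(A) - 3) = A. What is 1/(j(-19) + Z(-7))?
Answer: 52554/64169 ≈ 0.81899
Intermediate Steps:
Z(A) = 3 + A/3
V(S) = -8 + 6*S/(5 + S) (V(S) = -8 + 3*((S + S)/(S + 5)) = -8 + 3*((2*S)/(5 + S)) = -8 + 3*(2*S/(5 + S)) = -8 + 6*S/(5 + S))
j(q) = (q + 2*(-20 - q*(-5 + q))/(5 + q*(-5 + q)))/(2*q) (j(q) = (q + 2*(-20 - q*(q - 5))/(5 + q*(q - 5)))/(q + q) = (q + 2*(-20 - q*(-5 + q))/(5 + q*(-5 + q)))/((2*q)) = (q + 2*(-20 - q*(-5 + q))/(5 + q*(-5 + q)))*(1/(2*q)) = (q + 2*(-20 - q*(-5 + q))/(5 + q*(-5 + q)))/(2*q))
1/(j(-19) + Z(-7)) = 1/((1/2)*(-40 + (-19)**3 - 7*(-19)**2 + 15*(-19))/(-19*(5 + (-19)**2 - 5*(-19))) + (3 + (1/3)*(-7))) = 1/((1/2)*(-1/19)*(-40 - 6859 - 7*361 - 285)/(5 + 361 + 95) + (3 - 7/3)) = 1/((1/2)*(-1/19)*(-40 - 6859 - 2527 - 285)/461 + 2/3) = 1/((1/2)*(-1/19)*(1/461)*(-9711) + 2/3) = 1/(9711/17518 + 2/3) = 1/(64169/52554) = 52554/64169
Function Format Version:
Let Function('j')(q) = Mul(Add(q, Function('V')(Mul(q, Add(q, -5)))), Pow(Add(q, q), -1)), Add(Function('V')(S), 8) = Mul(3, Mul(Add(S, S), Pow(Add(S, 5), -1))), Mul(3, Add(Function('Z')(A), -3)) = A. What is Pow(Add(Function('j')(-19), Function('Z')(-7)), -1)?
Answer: Rational(52554, 64169) ≈ 0.81899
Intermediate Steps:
Function('Z')(A) = Add(3, Mul(Rational(1, 3), A))
Function('V')(S) = Add(-8, Mul(6, S, Pow(Add(5, S), -1))) (Function('V')(S) = Add(-8, Mul(3, Mul(Add(S, S), Pow(Add(S, 5), -1)))) = Add(-8, Mul(3, Mul(Mul(2, S), Pow(Add(5, S), -1)))) = Add(-8, Mul(3, Mul(2, S, Pow(Add(5, S), -1)))) = Add(-8, Mul(6, S, Pow(Add(5, S), -1))))
Function('j')(q) = Mul(Rational(1, 2), Pow(q, -1), Add(q, Mul(2, Pow(Add(5, Mul(q, Add(-5, q))), -1), Add(-20, Mul(-1, q, Add(-5, q)))))) (Function('j')(q) = Mul(Add(q, Mul(2, Pow(Add(5, Mul(q, Add(q, -5))), -1), Add(-20, Mul(-1, Mul(q, Add(q, -5)))))), Pow(Add(q, q), -1)) = Mul(Add(q, Mul(2, Pow(Add(5, Mul(q, Add(-5, q))), -1), Add(-20, Mul(-1, Mul(q, Add(-5, q)))))), Pow(Mul(2, q), -1)) = Mul(Add(q, Mul(2, Pow(Add(5, Mul(q, Add(-5, q))), -1), Add(-20, Mul(-1, q, Add(-5, q))))), Mul(Rational(1, 2), Pow(q, -1))) = Mul(Rational(1, 2), Pow(q, -1), Add(q, Mul(2, Pow(Add(5, Mul(q, Add(-5, q))), -1), Add(-20, Mul(-1, q, Add(-5, q)))))))
Pow(Add(Function('j')(-19), Function('Z')(-7)), -1) = Pow(Add(Mul(Rational(1, 2), Pow(-19, -1), Pow(Add(5, Pow(-19, 2), Mul(-5, -19)), -1), Add(-40, Pow(-19, 3), Mul(-7, Pow(-19, 2)), Mul(15, -19))), Add(3, Mul(Rational(1, 3), -7))), -1) = Pow(Add(Mul(Rational(1, 2), Rational(-1, 19), Pow(Add(5, 361, 95), -1), Add(-40, -6859, Mul(-7, 361), -285)), Add(3, Rational(-7, 3))), -1) = Pow(Add(Mul(Rational(1, 2), Rational(-1, 19), Pow(461, -1), Add(-40, -6859, -2527, -285)), Rational(2, 3)), -1) = Pow(Add(Mul(Rational(1, 2), Rational(-1, 19), Rational(1, 461), -9711), Rational(2, 3)), -1) = Pow(Add(Rational(9711, 17518), Rational(2, 3)), -1) = Pow(Rational(64169, 52554), -1) = Rational(52554, 64169)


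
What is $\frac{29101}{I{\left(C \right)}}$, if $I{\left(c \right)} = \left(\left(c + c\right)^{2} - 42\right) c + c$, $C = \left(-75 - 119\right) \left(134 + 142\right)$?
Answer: $- \frac{29101}{614034009057432} \approx -4.7393 \cdot 10^{-11}$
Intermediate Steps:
$C = -53544$ ($C = \left(-194\right) 276 = -53544$)
$I{\left(c \right)} = c + c \left(-42 + 4 c^{2}\right)$ ($I{\left(c \right)} = \left(\left(2 c\right)^{2} - 42\right) c + c = \left(4 c^{2} - 42\right) c + c = \left(-42 + 4 c^{2}\right) c + c = c \left(-42 + 4 c^{2}\right) + c = c + c \left(-42 + 4 c^{2}\right)$)
$\frac{29101}{I{\left(C \right)}} = \frac{29101}{\left(-53544\right) \left(-41 + 4 \left(-53544\right)^{2}\right)} = \frac{29101}{\left(-53544\right) \left(-41 + 4 \cdot 2866959936\right)} = \frac{29101}{\left(-53544\right) \left(-41 + 11467839744\right)} = \frac{29101}{\left(-53544\right) 11467839703} = \frac{29101}{-614034009057432} = 29101 \left(- \frac{1}{614034009057432}\right) = - \frac{29101}{614034009057432}$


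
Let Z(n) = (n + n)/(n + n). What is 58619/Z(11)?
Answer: 58619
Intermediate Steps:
Z(n) = 1 (Z(n) = (2*n)/((2*n)) = (2*n)*(1/(2*n)) = 1)
58619/Z(11) = 58619/1 = 58619*1 = 58619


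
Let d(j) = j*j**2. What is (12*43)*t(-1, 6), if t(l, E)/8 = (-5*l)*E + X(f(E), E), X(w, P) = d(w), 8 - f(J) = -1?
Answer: 3133152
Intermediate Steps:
f(J) = 9 (f(J) = 8 - 1*(-1) = 8 + 1 = 9)
d(j) = j**3
X(w, P) = w**3
t(l, E) = 5832 - 40*E*l (t(l, E) = 8*((-5*l)*E + 9**3) = 8*(-5*E*l + 729) = 8*(729 - 5*E*l) = 5832 - 40*E*l)
(12*43)*t(-1, 6) = (12*43)*(5832 - 40*6*(-1)) = 516*(5832 + 240) = 516*6072 = 3133152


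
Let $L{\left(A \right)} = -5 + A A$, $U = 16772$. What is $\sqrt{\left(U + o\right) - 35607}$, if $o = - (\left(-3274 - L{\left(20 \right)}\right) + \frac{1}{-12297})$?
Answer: $\frac{i \sqrt{2293345013397}}{12297} \approx 123.15 i$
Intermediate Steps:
$L{\left(A \right)} = -5 + A^{2}$
$o = \frac{45117694}{12297}$ ($o = - (\left(-3274 - \left(-5 + 20^{2}\right)\right) + \frac{1}{-12297}) = - (\left(-3274 - \left(-5 + 400\right)\right) - \frac{1}{12297}) = - (\left(-3274 - 395\right) - \frac{1}{12297}) = - (-3669 - \frac{1}{12297}) = \left(-1\right) \left(- \frac{45117694}{12297}\right) = \frac{45117694}{12297} \approx 3669.0$)
$\sqrt{\left(U + o\right) - 35607} = \sqrt{\left(16772 + \frac{45117694}{12297}\right) - 35607} = \sqrt{\frac{251362978}{12297} - 35607} = \sqrt{- \frac{186496301}{12297}} = \frac{i \sqrt{2293345013397}}{12297}$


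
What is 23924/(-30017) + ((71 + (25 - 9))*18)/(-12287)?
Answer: -340960810/368818879 ≈ -0.92447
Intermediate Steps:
23924/(-30017) + ((71 + (25 - 9))*18)/(-12287) = 23924*(-1/30017) + ((71 + 16)*18)*(-1/12287) = -23924/30017 + (87*18)*(-1/12287) = -23924/30017 + 1566*(-1/12287) = -23924/30017 - 1566/12287 = -340960810/368818879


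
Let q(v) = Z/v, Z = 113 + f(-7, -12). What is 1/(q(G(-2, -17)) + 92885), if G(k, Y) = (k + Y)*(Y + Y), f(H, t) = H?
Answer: 323/30001908 ≈ 1.0766e-5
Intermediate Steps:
Z = 106 (Z = 113 - 7 = 106)
G(k, Y) = 2*Y*(Y + k) (G(k, Y) = (Y + k)*(2*Y) = 2*Y*(Y + k))
q(v) = 106/v
1/(q(G(-2, -17)) + 92885) = 1/(106/((2*(-17)*(-17 - 2))) + 92885) = 1/(106/((2*(-17)*(-19))) + 92885) = 1/(106/646 + 92885) = 1/(106*(1/646) + 92885) = 1/(53/323 + 92885) = 1/(30001908/323) = 323/30001908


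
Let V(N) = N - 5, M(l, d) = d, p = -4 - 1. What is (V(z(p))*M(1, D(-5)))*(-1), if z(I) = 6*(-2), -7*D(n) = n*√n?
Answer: 85*I*√5/7 ≈ 27.152*I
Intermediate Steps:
p = -5
D(n) = -n^(3/2)/7 (D(n) = -n*√n/7 = -n^(3/2)/7)
z(I) = -12
V(N) = -5 + N
(V(z(p))*M(1, D(-5)))*(-1) = ((-5 - 12)*(-(-5)*I*√5/7))*(-1) = -(-17)*(-5*I*√5)/7*(-1) = -85*I*√5/7*(-1) = 85*I*√5/7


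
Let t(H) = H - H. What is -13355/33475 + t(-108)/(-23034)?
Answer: -2671/6695 ≈ -0.39895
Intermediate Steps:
t(H) = 0
-13355/33475 + t(-108)/(-23034) = -13355/33475 + 0/(-23034) = -13355*1/33475 + 0*(-1/23034) = -2671/6695 + 0 = -2671/6695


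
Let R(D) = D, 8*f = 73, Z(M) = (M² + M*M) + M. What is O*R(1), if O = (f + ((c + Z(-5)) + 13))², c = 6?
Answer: 342225/64 ≈ 5347.3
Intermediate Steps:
Z(M) = M + 2*M² (Z(M) = (M² + M²) + M = 2*M² + M = M + 2*M²)
f = 73/8 (f = (⅛)*73 = 73/8 ≈ 9.1250)
O = 342225/64 (O = (73/8 + ((6 - 5*(1 + 2*(-5))) + 13))² = (73/8 + ((6 - 5*(1 - 10)) + 13))² = (73/8 + ((6 - 5*(-9)) + 13))² = (73/8 + ((6 + 45) + 13))² = (73/8 + (51 + 13))² = (73/8 + 64)² = (585/8)² = 342225/64 ≈ 5347.3)
O*R(1) = (342225/64)*1 = 342225/64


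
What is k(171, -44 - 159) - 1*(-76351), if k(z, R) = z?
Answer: 76522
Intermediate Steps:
k(171, -44 - 159) - 1*(-76351) = 171 - 1*(-76351) = 171 + 76351 = 76522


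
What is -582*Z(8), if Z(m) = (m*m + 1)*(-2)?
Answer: 75660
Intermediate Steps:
Z(m) = -2 - 2*m**2 (Z(m) = (m**2 + 1)*(-2) = (1 + m**2)*(-2) = -2 - 2*m**2)
-582*Z(8) = -582*(-2 - 2*8**2) = -582*(-2 - 2*64) = -582*(-2 - 128) = -582*(-130) = 75660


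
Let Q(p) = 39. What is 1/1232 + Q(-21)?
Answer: 48049/1232 ≈ 39.001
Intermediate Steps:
1/1232 + Q(-21) = 1/1232 + 39 = 48049/1232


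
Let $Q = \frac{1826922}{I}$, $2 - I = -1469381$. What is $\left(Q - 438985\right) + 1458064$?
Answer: $\frac{1497419185179}{1469383} \approx 1.0191 \cdot 10^{6}$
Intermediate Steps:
$I = 1469383$ ($I = 2 - -1469381 = 2 + 1469381 = 1469383$)
$Q = \frac{1826922}{1469383} \approx 1.2433$
$\left(Q - 438985\right) + 1458064 = \left(\frac{1826922}{1469383} - 438985\right) + 1458064 = - \frac{645035269333}{1469383} + 1458064 = \frac{1497419185179}{1469383}$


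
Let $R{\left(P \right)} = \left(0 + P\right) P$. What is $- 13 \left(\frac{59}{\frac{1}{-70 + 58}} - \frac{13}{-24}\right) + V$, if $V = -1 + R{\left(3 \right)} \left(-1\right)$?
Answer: $\frac{220487}{24} \approx 9187.0$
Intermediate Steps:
$R{\left(P \right)} = P^{2}$ ($R{\left(P \right)} = P P = P^{2}$)
$V = -10$ ($V = -1 + 3^{2} \left(-1\right) = -1 + 9 \left(-1\right) = -1 - 9 = -10$)
$- 13 \left(\frac{59}{\frac{1}{-70 + 58}} - \frac{13}{-24}\right) + V = - 13 \left(\frac{59}{\frac{1}{-70 + 58}} - \frac{13}{-24}\right) - 10 = - 13 \left(\frac{59}{\frac{1}{-12}} - - \frac{13}{24}\right) - 10 = - 13 \left(\frac{59}{- \frac{1}{12}} + \frac{13}{24}\right) - 10 = - 13 \left(59 \left(-12\right) + \frac{13}{24}\right) - 10 = - 13 \left(-708 + \frac{13}{24}\right) - 10 = \left(-13\right) \left(- \frac{16979}{24}\right) - 10 = \frac{220727}{24} - 10 = \frac{220487}{24}$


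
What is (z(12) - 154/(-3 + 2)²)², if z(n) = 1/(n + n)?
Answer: 13653025/576 ≈ 23703.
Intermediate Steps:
z(n) = 1/(2*n)
(z(12) - 154/(-3 + 2)²)² = ((½)/12 - 154/(-3 + 2)²)² = ((½)*(1/12) - 154/((-1)²))² = (1/24 - 154/1)² = (1/24 - 154*1)² = (1/24 - 154)² = (-3695/24)² = 13653025/576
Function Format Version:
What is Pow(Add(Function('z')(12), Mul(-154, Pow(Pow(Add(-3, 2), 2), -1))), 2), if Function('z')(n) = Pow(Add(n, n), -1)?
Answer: Rational(13653025, 576) ≈ 23703.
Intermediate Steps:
Function('z')(n) = Mul(Rational(1, 2), Pow(n, -1)) (Function('z')(n) = Pow(Mul(2, n), -1) = Mul(Rational(1, 2), Pow(n, -1)))
Pow(Add(Function('z')(12), Mul(-154, Pow(Pow(Add(-3, 2), 2), -1))), 2) = Pow(Add(Mul(Rational(1, 2), Pow(12, -1)), Mul(-154, Pow(Pow(Add(-3, 2), 2), -1))), 2) = Pow(Add(Mul(Rational(1, 2), Rational(1, 12)), Mul(-154, Pow(Pow(-1, 2), -1))), 2) = Pow(Add(Rational(1, 24), Mul(-154, Pow(1, -1))), 2) = Pow(Add(Rational(1, 24), Mul(-154, 1)), 2) = Pow(Add(Rational(1, 24), -154), 2) = Pow(Rational(-3695, 24), 2) = Rational(13653025, 576)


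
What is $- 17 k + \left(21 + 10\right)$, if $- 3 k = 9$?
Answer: $82$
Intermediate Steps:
$k = -3$ ($k = \left(- \frac{1}{3}\right) 9 = -3$)
$- 17 k + \left(21 + 10\right) = \left(-17\right) \left(-3\right) + \left(21 + 10\right) = 51 + 31 = 82$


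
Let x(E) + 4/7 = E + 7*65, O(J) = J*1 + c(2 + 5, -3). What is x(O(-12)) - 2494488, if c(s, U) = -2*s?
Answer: -17458417/7 ≈ -2.4941e+6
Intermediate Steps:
O(J) = -14 + J (O(J) = J*1 - 2*(2 + 5) = J - 2*7 = J - 14 = -14 + J)
x(E) = 3181/7 + E (x(E) = -4/7 + (E + 7*65) = -4/7 + (E + 455) = -4/7 + (455 + E) = 3181/7 + E)
x(O(-12)) - 2494488 = (3181/7 + (-14 - 12)) - 2494488 = (3181/7 - 26) - 2494488 = 2999/7 - 2494488 = -17458417/7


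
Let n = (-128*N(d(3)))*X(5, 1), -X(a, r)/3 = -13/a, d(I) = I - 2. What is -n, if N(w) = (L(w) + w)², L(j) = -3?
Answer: 19968/5 ≈ 3993.6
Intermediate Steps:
d(I) = -2 + I
N(w) = (-3 + w)²
X(a, r) = 39/a (X(a, r) = -(-39)/a = 39/a)
n = -19968/5 (n = (-128*(-3 + (-2 + 3))²)*(39/5) = (-128*(-3 + 1)²)*(39*(⅕)) = -128*(-2)²*(39/5) = -128*4*(39/5) = -512*39/5 = -19968/5 ≈ -3993.6)
-n = -1*(-19968/5) = 19968/5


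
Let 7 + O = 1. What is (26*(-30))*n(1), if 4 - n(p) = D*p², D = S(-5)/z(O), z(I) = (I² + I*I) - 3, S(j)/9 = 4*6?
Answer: -15600/23 ≈ -678.26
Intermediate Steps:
S(j) = 216 (S(j) = 9*(4*6) = 9*24 = 216)
O = -6 (O = -7 + 1 = -6)
z(I) = -3 + 2*I² (z(I) = (I² + I²) - 3 = 2*I² - 3 = -3 + 2*I²)
D = 72/23 (D = 216/(-3 + 2*(-6)²) = 216/(-3 + 2*36) = 216/(-3 + 72) = 216/69 = 216*(1/69) = 72/23 ≈ 3.1304)
n(p) = 4 - 72*p²/23
(26*(-30))*n(1) = (26*(-30))*(4 - 72/23*1²) = -780*(4 - 72/23*1) = -780*(4 - 72/23) = -780*20/23 = -15600/23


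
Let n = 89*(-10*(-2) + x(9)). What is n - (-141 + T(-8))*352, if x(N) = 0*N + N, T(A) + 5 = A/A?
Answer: 53621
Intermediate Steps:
T(A) = -4 (T(A) = -5 + A/A = -5 + 1 = -4)
x(N) = N (x(N) = 0 + N = N)
n = 2581 (n = 89*(-10*(-2) + 9) = 89*(20 + 9) = 89*29 = 2581)
n - (-141 + T(-8))*352 = 2581 - (-141 - 4)*352 = 2581 - (-145)*352 = 2581 - 1*(-51040) = 2581 + 51040 = 53621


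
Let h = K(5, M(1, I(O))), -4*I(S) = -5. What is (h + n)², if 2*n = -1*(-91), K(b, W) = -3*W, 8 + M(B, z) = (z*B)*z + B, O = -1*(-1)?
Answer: 978121/256 ≈ 3820.8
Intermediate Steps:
O = 1
I(S) = 5/4 (I(S) = -¼*(-5) = 5/4)
M(B, z) = -8 + B + B*z² (M(B, z) = -8 + ((z*B)*z + B) = -8 + ((B*z)*z + B) = -8 + (B*z² + B) = -8 + (B + B*z²) = -8 + B + B*z²)
h = 261/16 (h = -3*(-8 + 1 + 1*(5/4)²) = -3*(-8 + 1 + 1*(25/16)) = -3*(-8 + 1 + 25/16) = -3*(-87/16) = 261/16 ≈ 16.313)
n = 91/2 (n = (-1*(-91))/2 = (½)*91 = 91/2 ≈ 45.500)
(h + n)² = (261/16 + 91/2)² = (989/16)² = 978121/256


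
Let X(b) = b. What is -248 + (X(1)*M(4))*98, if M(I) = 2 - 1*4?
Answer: -444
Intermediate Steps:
M(I) = -2 (M(I) = 2 - 4 = -2)
-248 + (X(1)*M(4))*98 = -248 + (1*(-2))*98 = -248 - 2*98 = -248 - 196 = -444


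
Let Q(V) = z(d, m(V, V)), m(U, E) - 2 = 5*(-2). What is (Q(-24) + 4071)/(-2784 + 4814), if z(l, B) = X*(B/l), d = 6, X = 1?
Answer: 421/210 ≈ 2.0048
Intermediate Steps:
m(U, E) = -8 (m(U, E) = 2 + 5*(-2) = 2 - 10 = -8)
z(l, B) = B/l (z(l, B) = 1*(B/l) = B/l)
Q(V) = -4/3 (Q(V) = -8/6 = -8*⅙ = -4/3)
(Q(-24) + 4071)/(-2784 + 4814) = (-4/3 + 4071)/(-2784 + 4814) = (12209/3)/2030 = (12209/3)*(1/2030) = 421/210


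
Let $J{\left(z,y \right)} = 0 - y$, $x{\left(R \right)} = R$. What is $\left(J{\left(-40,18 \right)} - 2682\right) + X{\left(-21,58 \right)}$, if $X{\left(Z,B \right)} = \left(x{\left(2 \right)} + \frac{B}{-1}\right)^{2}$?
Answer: $436$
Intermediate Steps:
$J{\left(z,y \right)} = - y$
$X{\left(Z,B \right)} = \left(2 - B\right)^{2}$ ($X{\left(Z,B \right)} = \left(2 + \frac{B}{-1}\right)^{2} = \left(2 + B \left(-1\right)\right)^{2} = \left(2 - B\right)^{2}$)
$\left(J{\left(-40,18 \right)} - 2682\right) + X{\left(-21,58 \right)} = \left(\left(-1\right) 18 - 2682\right) + \left(-2 + 58\right)^{2} = \left(-18 - 2682\right) + 56^{2} = -2700 + 3136 = 436$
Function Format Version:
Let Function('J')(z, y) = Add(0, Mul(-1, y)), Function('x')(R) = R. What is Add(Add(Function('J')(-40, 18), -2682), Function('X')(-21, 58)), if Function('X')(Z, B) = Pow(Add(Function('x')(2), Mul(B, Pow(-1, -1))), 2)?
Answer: 436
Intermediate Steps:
Function('J')(z, y) = Mul(-1, y)
Function('X')(Z, B) = Pow(Add(2, Mul(-1, B)), 2) (Function('X')(Z, B) = Pow(Add(2, Mul(B, Pow(-1, -1))), 2) = Pow(Add(2, Mul(B, -1)), 2) = Pow(Add(2, Mul(-1, B)), 2))
Add(Add(Function('J')(-40, 18), -2682), Function('X')(-21, 58)) = Add(Add(Mul(-1, 18), -2682), Pow(Add(-2, 58), 2)) = Add(Add(-18, -2682), Pow(56, 2)) = Add(-2700, 3136) = 436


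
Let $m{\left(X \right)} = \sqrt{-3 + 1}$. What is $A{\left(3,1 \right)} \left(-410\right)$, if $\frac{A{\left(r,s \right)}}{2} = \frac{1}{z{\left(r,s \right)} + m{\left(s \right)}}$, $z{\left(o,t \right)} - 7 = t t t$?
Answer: $- \frac{3280}{33} + \frac{410 i \sqrt{2}}{33} \approx -99.394 + 17.571 i$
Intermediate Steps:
$z{\left(o,t \right)} = 7 + t^{3}$ ($z{\left(o,t \right)} = 7 + t t t = 7 + t^{2} t = 7 + t^{3}$)
$m{\left(X \right)} = i \sqrt{2}$ ($m{\left(X \right)} = \sqrt{-2} = i \sqrt{2}$)
$A{\left(r,s \right)} = \frac{2}{7 + s^{3} + i \sqrt{2}}$ ($A{\left(r,s \right)} = \frac{2}{\left(7 + s^{3}\right) + i \sqrt{2}} = \frac{2}{7 + s^{3} + i \sqrt{2}}$)
$A{\left(3,1 \right)} \left(-410\right) = \frac{2}{7 + 1^{3} + i \sqrt{2}} \left(-410\right) = \frac{2}{7 + 1 + i \sqrt{2}} \left(-410\right) = \frac{2}{8 + i \sqrt{2}} \left(-410\right) = - \frac{820}{8 + i \sqrt{2}}$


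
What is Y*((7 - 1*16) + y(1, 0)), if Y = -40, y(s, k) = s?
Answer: 320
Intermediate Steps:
Y*((7 - 1*16) + y(1, 0)) = -40*((7 - 1*16) + 1) = -40*((7 - 16) + 1) = -40*(-9 + 1) = -40*(-8) = 320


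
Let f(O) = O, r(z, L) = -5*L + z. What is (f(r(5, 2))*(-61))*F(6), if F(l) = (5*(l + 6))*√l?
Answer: 18300*√6 ≈ 44826.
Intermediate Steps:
r(z, L) = z - 5*L
F(l) = √l*(30 + 5*l) (F(l) = (5*(6 + l))*√l = (30 + 5*l)*√l = √l*(30 + 5*l))
(f(r(5, 2))*(-61))*F(6) = ((5 - 5*2)*(-61))*(5*√6*(6 + 6)) = ((5 - 10)*(-61))*(5*√6*12) = (-5*(-61))*(60*√6) = 305*(60*√6) = 18300*√6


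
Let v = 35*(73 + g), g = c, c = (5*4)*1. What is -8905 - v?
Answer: -12160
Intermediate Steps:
c = 20 (c = 20*1 = 20)
g = 20
v = 3255 (v = 35*(73 + 20) = 35*93 = 3255)
-8905 - v = -8905 - 1*3255 = -8905 - 3255 = -12160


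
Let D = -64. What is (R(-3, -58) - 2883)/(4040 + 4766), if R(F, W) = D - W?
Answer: -2889/8806 ≈ -0.32807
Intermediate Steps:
R(F, W) = -64 - W
(R(-3, -58) - 2883)/(4040 + 4766) = ((-64 - 1*(-58)) - 2883)/(4040 + 4766) = ((-64 + 58) - 2883)/8806 = (-6 - 2883)*(1/8806) = -2889*1/8806 = -2889/8806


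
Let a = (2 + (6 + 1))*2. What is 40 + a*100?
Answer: 1840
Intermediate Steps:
a = 18 (a = (2 + 7)*2 = 9*2 = 18)
40 + a*100 = 40 + 18*100 = 40 + 1800 = 1840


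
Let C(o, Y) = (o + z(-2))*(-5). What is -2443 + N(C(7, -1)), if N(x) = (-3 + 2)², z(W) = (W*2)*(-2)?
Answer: -2442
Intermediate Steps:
z(W) = -4*W (z(W) = (2*W)*(-2) = -4*W)
C(o, Y) = -40 - 5*o (C(o, Y) = (o - 4*(-2))*(-5) = (o + 8)*(-5) = (8 + o)*(-5) = -40 - 5*o)
N(x) = 1 (N(x) = (-1)² = 1)
-2443 + N(C(7, -1)) = -2443 + 1 = -2442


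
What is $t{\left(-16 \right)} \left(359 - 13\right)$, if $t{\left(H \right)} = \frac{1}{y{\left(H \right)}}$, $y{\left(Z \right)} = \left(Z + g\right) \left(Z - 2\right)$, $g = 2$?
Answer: $\frac{173}{126} \approx 1.373$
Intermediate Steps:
$y{\left(Z \right)} = \left(-2 + Z\right) \left(2 + Z\right)$ ($y{\left(Z \right)} = \left(Z + 2\right) \left(Z - 2\right) = \left(2 + Z\right) \left(-2 + Z\right) = \left(-2 + Z\right) \left(2 + Z\right)$)
$t{\left(H \right)} = \frac{1}{-4 + H^{2}}$
$t{\left(-16 \right)} \left(359 - 13\right) = \frac{359 - 13}{-4 + \left(-16\right)^{2}} = \frac{1}{-4 + 256} \cdot 346 = \frac{1}{252} \cdot 346 = \frac{173}{126}$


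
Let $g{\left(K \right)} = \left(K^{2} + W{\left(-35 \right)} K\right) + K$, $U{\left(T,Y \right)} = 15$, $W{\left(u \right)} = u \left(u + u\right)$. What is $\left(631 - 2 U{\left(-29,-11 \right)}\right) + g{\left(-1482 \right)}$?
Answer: $-1435457$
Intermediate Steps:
$W{\left(u \right)} = 2 u^{2}$ ($W{\left(u \right)} = u 2 u = 2 u^{2}$)
$g{\left(K \right)} = K^{2} + 2451 K$ ($g{\left(K \right)} = \left(K^{2} + 2 \left(-35\right)^{2} K\right) + K = \left(K^{2} + 2 \cdot 1225 K\right) + K = \left(K^{2} + 2450 K\right) + K = K^{2} + 2451 K$)
$\left(631 - 2 U{\left(-29,-11 \right)}\right) + g{\left(-1482 \right)} = \left(631 - 30\right) - 1482 \left(2451 - 1482\right) = \left(631 - 30\right) - 1436058 = 601 - 1436058 = -1435457$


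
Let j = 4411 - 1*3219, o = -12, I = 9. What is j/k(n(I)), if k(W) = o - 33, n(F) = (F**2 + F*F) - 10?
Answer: -1192/45 ≈ -26.489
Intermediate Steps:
n(F) = -10 + 2*F**2 (n(F) = (F**2 + F**2) - 10 = 2*F**2 - 10 = -10 + 2*F**2)
k(W) = -45 (k(W) = -12 - 33 = -45)
j = 1192 (j = 4411 - 3219 = 1192)
j/k(n(I)) = 1192/(-45) = 1192*(-1/45) = -1192/45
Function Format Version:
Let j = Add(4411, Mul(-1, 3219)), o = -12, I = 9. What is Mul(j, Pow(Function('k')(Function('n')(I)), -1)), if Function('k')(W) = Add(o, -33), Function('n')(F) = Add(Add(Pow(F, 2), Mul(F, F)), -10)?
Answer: Rational(-1192, 45) ≈ -26.489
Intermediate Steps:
Function('n')(F) = Add(-10, Mul(2, Pow(F, 2))) (Function('n')(F) = Add(Add(Pow(F, 2), Pow(F, 2)), -10) = Add(Mul(2, Pow(F, 2)), -10) = Add(-10, Mul(2, Pow(F, 2))))
Function('k')(W) = -45 (Function('k')(W) = Add(-12, -33) = -45)
j = 1192 (j = Add(4411, -3219) = 1192)
Mul(j, Pow(Function('k')(Function('n')(I)), -1)) = Mul(1192, Pow(-45, -1)) = Mul(1192, Rational(-1, 45)) = Rational(-1192, 45)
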